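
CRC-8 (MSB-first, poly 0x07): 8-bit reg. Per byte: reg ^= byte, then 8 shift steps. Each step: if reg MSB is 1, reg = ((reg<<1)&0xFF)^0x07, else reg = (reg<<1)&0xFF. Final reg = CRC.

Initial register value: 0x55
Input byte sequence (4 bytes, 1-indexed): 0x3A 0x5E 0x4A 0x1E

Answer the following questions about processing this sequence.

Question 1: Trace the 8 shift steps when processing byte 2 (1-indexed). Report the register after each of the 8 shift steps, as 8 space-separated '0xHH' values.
Answer: 0xA8 0x57 0xAE 0x5B 0xB6 0x6B 0xD6 0xAB

Derivation:
After byte 1 (0x3A): reg=0x0A
Register before byte 2: 0x0A
After XOR with byte 0x5E: 0x54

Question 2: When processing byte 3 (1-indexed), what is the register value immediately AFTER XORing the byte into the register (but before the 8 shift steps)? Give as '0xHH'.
Answer: 0xE1

Derivation:
Register before byte 3: 0xAB
Byte 3: 0x4A
0xAB XOR 0x4A = 0xE1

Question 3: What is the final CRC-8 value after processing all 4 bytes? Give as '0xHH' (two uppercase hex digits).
Answer: 0x0C

Derivation:
After byte 1 (0x3A): reg=0x0A
After byte 2 (0x5E): reg=0xAB
After byte 3 (0x4A): reg=0xA9
After byte 4 (0x1E): reg=0x0C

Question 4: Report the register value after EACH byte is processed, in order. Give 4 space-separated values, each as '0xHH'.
0x0A 0xAB 0xA9 0x0C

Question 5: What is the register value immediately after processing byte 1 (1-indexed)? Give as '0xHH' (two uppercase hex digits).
After byte 1 (0x3A): reg=0x0A

Answer: 0x0A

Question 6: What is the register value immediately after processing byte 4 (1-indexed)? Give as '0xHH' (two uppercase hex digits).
Answer: 0x0C

Derivation:
After byte 1 (0x3A): reg=0x0A
After byte 2 (0x5E): reg=0xAB
After byte 3 (0x4A): reg=0xA9
After byte 4 (0x1E): reg=0x0C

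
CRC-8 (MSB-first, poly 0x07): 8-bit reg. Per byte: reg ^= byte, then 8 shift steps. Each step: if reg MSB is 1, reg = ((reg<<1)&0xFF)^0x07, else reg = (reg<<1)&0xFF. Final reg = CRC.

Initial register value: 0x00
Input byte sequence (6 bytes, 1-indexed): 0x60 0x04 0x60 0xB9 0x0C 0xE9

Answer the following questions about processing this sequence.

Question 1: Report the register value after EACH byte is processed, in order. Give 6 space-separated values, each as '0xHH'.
0x27 0xE9 0xB6 0x2D 0xE7 0x2A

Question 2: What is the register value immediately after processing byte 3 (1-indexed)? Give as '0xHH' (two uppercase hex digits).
Answer: 0xB6

Derivation:
After byte 1 (0x60): reg=0x27
After byte 2 (0x04): reg=0xE9
After byte 3 (0x60): reg=0xB6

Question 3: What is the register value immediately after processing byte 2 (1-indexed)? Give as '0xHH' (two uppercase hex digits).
After byte 1 (0x60): reg=0x27
After byte 2 (0x04): reg=0xE9

Answer: 0xE9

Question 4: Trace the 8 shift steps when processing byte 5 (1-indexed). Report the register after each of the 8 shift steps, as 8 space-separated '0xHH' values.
Answer: 0x42 0x84 0x0F 0x1E 0x3C 0x78 0xF0 0xE7

Derivation:
After byte 1 (0x60): reg=0x27
After byte 2 (0x04): reg=0xE9
After byte 3 (0x60): reg=0xB6
After byte 4 (0xB9): reg=0x2D
Register before byte 5: 0x2D
After XOR with byte 0x0C: 0x21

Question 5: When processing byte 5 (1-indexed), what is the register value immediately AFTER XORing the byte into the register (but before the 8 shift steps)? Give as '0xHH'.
Answer: 0x21

Derivation:
Register before byte 5: 0x2D
Byte 5: 0x0C
0x2D XOR 0x0C = 0x21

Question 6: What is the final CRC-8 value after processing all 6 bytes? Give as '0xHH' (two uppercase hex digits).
After byte 1 (0x60): reg=0x27
After byte 2 (0x04): reg=0xE9
After byte 3 (0x60): reg=0xB6
After byte 4 (0xB9): reg=0x2D
After byte 5 (0x0C): reg=0xE7
After byte 6 (0xE9): reg=0x2A

Answer: 0x2A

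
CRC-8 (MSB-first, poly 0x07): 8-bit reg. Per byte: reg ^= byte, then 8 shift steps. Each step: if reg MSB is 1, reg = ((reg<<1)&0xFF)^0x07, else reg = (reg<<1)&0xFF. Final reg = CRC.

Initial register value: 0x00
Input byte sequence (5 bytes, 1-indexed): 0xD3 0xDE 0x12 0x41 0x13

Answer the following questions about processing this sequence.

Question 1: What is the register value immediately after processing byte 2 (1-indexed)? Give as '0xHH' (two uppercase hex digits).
After byte 1 (0xD3): reg=0x37
After byte 2 (0xDE): reg=0x91

Answer: 0x91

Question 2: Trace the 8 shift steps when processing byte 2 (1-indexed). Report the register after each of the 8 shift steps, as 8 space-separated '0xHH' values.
After byte 1 (0xD3): reg=0x37
Register before byte 2: 0x37
After XOR with byte 0xDE: 0xE9

Answer: 0xD5 0xAD 0x5D 0xBA 0x73 0xE6 0xCB 0x91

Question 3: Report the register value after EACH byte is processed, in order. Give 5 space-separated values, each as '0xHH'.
0x37 0x91 0x80 0x49 0x81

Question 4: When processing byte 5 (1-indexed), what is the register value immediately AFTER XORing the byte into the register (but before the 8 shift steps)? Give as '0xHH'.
Register before byte 5: 0x49
Byte 5: 0x13
0x49 XOR 0x13 = 0x5A

Answer: 0x5A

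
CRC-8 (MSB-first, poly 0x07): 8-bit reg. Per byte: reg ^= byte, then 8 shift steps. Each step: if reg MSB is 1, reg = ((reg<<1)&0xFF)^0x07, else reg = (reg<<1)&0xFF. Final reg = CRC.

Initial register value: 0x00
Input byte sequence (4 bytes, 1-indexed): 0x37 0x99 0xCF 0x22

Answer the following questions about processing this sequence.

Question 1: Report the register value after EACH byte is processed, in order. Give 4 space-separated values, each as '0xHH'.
0x85 0x54 0xC8 0x98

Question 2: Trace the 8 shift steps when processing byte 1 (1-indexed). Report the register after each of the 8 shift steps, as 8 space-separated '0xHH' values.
Answer: 0x6E 0xDC 0xBF 0x79 0xF2 0xE3 0xC1 0x85

Derivation:
Register before byte 1: 0x00
After XOR with byte 0x37: 0x37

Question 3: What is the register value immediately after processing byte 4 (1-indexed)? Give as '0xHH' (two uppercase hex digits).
After byte 1 (0x37): reg=0x85
After byte 2 (0x99): reg=0x54
After byte 3 (0xCF): reg=0xC8
After byte 4 (0x22): reg=0x98

Answer: 0x98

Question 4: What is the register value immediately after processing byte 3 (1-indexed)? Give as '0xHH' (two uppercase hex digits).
After byte 1 (0x37): reg=0x85
After byte 2 (0x99): reg=0x54
After byte 3 (0xCF): reg=0xC8

Answer: 0xC8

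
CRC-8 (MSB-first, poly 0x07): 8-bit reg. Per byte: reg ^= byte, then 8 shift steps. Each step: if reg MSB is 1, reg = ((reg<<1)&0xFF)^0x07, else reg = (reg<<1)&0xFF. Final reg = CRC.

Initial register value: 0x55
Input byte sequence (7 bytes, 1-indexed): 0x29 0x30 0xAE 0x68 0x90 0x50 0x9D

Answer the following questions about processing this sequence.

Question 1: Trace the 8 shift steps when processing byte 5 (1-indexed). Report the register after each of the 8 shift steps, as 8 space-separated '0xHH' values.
After byte 1 (0x29): reg=0x73
After byte 2 (0x30): reg=0xCE
After byte 3 (0xAE): reg=0x27
After byte 4 (0x68): reg=0xEA
Register before byte 5: 0xEA
After XOR with byte 0x90: 0x7A

Answer: 0xF4 0xEF 0xD9 0xB5 0x6D 0xDA 0xB3 0x61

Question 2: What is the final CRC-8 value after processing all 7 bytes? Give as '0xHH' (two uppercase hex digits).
After byte 1 (0x29): reg=0x73
After byte 2 (0x30): reg=0xCE
After byte 3 (0xAE): reg=0x27
After byte 4 (0x68): reg=0xEA
After byte 5 (0x90): reg=0x61
After byte 6 (0x50): reg=0x97
After byte 7 (0x9D): reg=0x36

Answer: 0x36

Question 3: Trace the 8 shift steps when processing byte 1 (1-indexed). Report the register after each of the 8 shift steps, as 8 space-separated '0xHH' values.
Answer: 0xF8 0xF7 0xE9 0xD5 0xAD 0x5D 0xBA 0x73

Derivation:
Register before byte 1: 0x55
After XOR with byte 0x29: 0x7C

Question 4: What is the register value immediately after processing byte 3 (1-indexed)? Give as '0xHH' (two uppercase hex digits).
After byte 1 (0x29): reg=0x73
After byte 2 (0x30): reg=0xCE
After byte 3 (0xAE): reg=0x27

Answer: 0x27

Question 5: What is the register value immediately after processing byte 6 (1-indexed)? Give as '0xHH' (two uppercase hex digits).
Answer: 0x97

Derivation:
After byte 1 (0x29): reg=0x73
After byte 2 (0x30): reg=0xCE
After byte 3 (0xAE): reg=0x27
After byte 4 (0x68): reg=0xEA
After byte 5 (0x90): reg=0x61
After byte 6 (0x50): reg=0x97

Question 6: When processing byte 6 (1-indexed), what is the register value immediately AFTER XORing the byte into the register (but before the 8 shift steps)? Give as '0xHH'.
Answer: 0x31

Derivation:
Register before byte 6: 0x61
Byte 6: 0x50
0x61 XOR 0x50 = 0x31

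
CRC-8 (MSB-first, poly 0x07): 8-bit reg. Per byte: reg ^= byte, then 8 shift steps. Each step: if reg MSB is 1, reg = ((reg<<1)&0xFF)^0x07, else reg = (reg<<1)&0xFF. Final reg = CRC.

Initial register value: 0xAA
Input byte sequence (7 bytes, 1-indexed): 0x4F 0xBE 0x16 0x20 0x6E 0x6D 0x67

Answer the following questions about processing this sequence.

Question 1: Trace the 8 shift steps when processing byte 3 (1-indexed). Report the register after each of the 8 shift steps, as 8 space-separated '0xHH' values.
Answer: 0x4E 0x9C 0x3F 0x7E 0xFC 0xFF 0xF9 0xF5

Derivation:
After byte 1 (0x4F): reg=0xB5
After byte 2 (0xBE): reg=0x31
Register before byte 3: 0x31
After XOR with byte 0x16: 0x27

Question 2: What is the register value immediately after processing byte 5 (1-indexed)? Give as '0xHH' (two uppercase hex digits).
After byte 1 (0x4F): reg=0xB5
After byte 2 (0xBE): reg=0x31
After byte 3 (0x16): reg=0xF5
After byte 4 (0x20): reg=0x25
After byte 5 (0x6E): reg=0xF6

Answer: 0xF6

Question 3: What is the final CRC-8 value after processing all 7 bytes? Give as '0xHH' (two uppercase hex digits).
After byte 1 (0x4F): reg=0xB5
After byte 2 (0xBE): reg=0x31
After byte 3 (0x16): reg=0xF5
After byte 4 (0x20): reg=0x25
After byte 5 (0x6E): reg=0xF6
After byte 6 (0x6D): reg=0xC8
After byte 7 (0x67): reg=0x44

Answer: 0x44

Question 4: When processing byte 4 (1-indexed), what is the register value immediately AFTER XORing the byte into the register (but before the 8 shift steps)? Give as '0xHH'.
Register before byte 4: 0xF5
Byte 4: 0x20
0xF5 XOR 0x20 = 0xD5

Answer: 0xD5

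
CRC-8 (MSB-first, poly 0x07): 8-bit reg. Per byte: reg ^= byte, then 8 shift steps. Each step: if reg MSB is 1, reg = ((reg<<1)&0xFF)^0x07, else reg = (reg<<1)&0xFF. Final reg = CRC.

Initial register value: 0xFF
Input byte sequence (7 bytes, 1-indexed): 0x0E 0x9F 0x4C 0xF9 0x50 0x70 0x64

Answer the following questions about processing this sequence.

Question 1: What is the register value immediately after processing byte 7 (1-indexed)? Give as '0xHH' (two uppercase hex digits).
Answer: 0xC6

Derivation:
After byte 1 (0x0E): reg=0xD9
After byte 2 (0x9F): reg=0xD5
After byte 3 (0x4C): reg=0xC6
After byte 4 (0xF9): reg=0xBD
After byte 5 (0x50): reg=0x8D
After byte 6 (0x70): reg=0xFD
After byte 7 (0x64): reg=0xC6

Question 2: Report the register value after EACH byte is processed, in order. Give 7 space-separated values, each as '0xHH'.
0xD9 0xD5 0xC6 0xBD 0x8D 0xFD 0xC6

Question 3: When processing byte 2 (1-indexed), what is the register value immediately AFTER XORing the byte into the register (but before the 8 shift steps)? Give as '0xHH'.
Answer: 0x46

Derivation:
Register before byte 2: 0xD9
Byte 2: 0x9F
0xD9 XOR 0x9F = 0x46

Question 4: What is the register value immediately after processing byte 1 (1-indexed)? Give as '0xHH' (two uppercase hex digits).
After byte 1 (0x0E): reg=0xD9

Answer: 0xD9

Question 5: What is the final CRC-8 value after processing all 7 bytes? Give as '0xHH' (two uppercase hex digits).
Answer: 0xC6

Derivation:
After byte 1 (0x0E): reg=0xD9
After byte 2 (0x9F): reg=0xD5
After byte 3 (0x4C): reg=0xC6
After byte 4 (0xF9): reg=0xBD
After byte 5 (0x50): reg=0x8D
After byte 6 (0x70): reg=0xFD
After byte 7 (0x64): reg=0xC6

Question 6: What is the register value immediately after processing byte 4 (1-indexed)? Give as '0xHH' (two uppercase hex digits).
Answer: 0xBD

Derivation:
After byte 1 (0x0E): reg=0xD9
After byte 2 (0x9F): reg=0xD5
After byte 3 (0x4C): reg=0xC6
After byte 4 (0xF9): reg=0xBD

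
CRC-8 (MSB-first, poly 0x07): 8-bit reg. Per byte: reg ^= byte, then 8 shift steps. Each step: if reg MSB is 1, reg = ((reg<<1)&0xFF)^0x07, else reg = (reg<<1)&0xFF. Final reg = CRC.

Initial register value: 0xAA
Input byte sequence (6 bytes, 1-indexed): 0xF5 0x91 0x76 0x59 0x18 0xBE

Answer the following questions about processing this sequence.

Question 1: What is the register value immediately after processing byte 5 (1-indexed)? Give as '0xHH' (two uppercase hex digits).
After byte 1 (0xF5): reg=0x9A
After byte 2 (0x91): reg=0x31
After byte 3 (0x76): reg=0xD2
After byte 4 (0x59): reg=0xB8
After byte 5 (0x18): reg=0x69

Answer: 0x69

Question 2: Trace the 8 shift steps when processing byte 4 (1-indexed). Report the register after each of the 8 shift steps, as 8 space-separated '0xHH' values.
Answer: 0x11 0x22 0x44 0x88 0x17 0x2E 0x5C 0xB8

Derivation:
After byte 1 (0xF5): reg=0x9A
After byte 2 (0x91): reg=0x31
After byte 3 (0x76): reg=0xD2
Register before byte 4: 0xD2
After XOR with byte 0x59: 0x8B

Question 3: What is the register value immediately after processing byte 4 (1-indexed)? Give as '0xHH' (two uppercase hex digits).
Answer: 0xB8

Derivation:
After byte 1 (0xF5): reg=0x9A
After byte 2 (0x91): reg=0x31
After byte 3 (0x76): reg=0xD2
After byte 4 (0x59): reg=0xB8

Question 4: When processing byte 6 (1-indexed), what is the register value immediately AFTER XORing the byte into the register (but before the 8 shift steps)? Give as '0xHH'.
Answer: 0xD7

Derivation:
Register before byte 6: 0x69
Byte 6: 0xBE
0x69 XOR 0xBE = 0xD7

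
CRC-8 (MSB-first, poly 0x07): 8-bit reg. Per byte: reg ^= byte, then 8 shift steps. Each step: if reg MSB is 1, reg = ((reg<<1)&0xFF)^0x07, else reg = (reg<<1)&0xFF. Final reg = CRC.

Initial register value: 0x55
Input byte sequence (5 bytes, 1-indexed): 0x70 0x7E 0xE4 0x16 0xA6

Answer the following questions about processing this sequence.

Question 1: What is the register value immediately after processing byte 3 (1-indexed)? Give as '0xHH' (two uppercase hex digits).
Answer: 0x45

Derivation:
After byte 1 (0x70): reg=0xFB
After byte 2 (0x7E): reg=0x92
After byte 3 (0xE4): reg=0x45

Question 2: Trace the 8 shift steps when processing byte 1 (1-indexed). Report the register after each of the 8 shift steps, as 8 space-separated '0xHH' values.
Answer: 0x4A 0x94 0x2F 0x5E 0xBC 0x7F 0xFE 0xFB

Derivation:
Register before byte 1: 0x55
After XOR with byte 0x70: 0x25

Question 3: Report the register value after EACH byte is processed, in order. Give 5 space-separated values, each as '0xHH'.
0xFB 0x92 0x45 0xBE 0x48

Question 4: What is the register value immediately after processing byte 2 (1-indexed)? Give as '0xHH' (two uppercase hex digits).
Answer: 0x92

Derivation:
After byte 1 (0x70): reg=0xFB
After byte 2 (0x7E): reg=0x92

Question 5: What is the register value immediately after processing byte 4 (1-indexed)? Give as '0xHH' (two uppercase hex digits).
After byte 1 (0x70): reg=0xFB
After byte 2 (0x7E): reg=0x92
After byte 3 (0xE4): reg=0x45
After byte 4 (0x16): reg=0xBE

Answer: 0xBE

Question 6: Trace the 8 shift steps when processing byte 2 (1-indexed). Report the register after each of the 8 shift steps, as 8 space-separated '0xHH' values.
After byte 1 (0x70): reg=0xFB
Register before byte 2: 0xFB
After XOR with byte 0x7E: 0x85

Answer: 0x0D 0x1A 0x34 0x68 0xD0 0xA7 0x49 0x92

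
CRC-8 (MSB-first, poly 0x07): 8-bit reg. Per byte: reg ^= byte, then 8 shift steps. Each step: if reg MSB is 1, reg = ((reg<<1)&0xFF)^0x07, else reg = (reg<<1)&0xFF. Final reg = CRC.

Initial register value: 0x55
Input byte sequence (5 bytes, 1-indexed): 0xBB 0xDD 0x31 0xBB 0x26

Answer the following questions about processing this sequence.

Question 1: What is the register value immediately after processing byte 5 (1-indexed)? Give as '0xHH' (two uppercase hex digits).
Answer: 0xFA

Derivation:
After byte 1 (0xBB): reg=0x84
After byte 2 (0xDD): reg=0x88
After byte 3 (0x31): reg=0x26
After byte 4 (0xBB): reg=0xDA
After byte 5 (0x26): reg=0xFA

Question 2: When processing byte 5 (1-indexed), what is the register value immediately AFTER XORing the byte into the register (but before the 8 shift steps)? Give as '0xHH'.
Answer: 0xFC

Derivation:
Register before byte 5: 0xDA
Byte 5: 0x26
0xDA XOR 0x26 = 0xFC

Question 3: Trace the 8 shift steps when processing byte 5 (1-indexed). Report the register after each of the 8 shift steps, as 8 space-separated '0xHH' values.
Answer: 0xFF 0xF9 0xF5 0xED 0xDD 0xBD 0x7D 0xFA

Derivation:
After byte 1 (0xBB): reg=0x84
After byte 2 (0xDD): reg=0x88
After byte 3 (0x31): reg=0x26
After byte 4 (0xBB): reg=0xDA
Register before byte 5: 0xDA
After XOR with byte 0x26: 0xFC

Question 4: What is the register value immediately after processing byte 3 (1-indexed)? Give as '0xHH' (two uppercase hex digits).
Answer: 0x26

Derivation:
After byte 1 (0xBB): reg=0x84
After byte 2 (0xDD): reg=0x88
After byte 3 (0x31): reg=0x26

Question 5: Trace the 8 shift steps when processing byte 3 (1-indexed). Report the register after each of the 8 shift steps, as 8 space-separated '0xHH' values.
After byte 1 (0xBB): reg=0x84
After byte 2 (0xDD): reg=0x88
Register before byte 3: 0x88
After XOR with byte 0x31: 0xB9

Answer: 0x75 0xEA 0xD3 0xA1 0x45 0x8A 0x13 0x26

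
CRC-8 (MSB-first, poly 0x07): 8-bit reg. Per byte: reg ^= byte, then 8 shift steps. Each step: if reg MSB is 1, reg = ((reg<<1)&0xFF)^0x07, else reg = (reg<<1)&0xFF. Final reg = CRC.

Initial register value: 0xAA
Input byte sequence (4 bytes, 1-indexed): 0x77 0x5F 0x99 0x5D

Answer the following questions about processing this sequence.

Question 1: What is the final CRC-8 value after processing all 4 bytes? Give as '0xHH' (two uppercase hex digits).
After byte 1 (0x77): reg=0x1D
After byte 2 (0x5F): reg=0xC9
After byte 3 (0x99): reg=0xB7
After byte 4 (0x5D): reg=0x98

Answer: 0x98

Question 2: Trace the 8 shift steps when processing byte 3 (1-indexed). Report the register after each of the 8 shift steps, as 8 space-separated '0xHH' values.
After byte 1 (0x77): reg=0x1D
After byte 2 (0x5F): reg=0xC9
Register before byte 3: 0xC9
After XOR with byte 0x99: 0x50

Answer: 0xA0 0x47 0x8E 0x1B 0x36 0x6C 0xD8 0xB7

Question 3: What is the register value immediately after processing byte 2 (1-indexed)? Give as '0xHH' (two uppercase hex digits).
After byte 1 (0x77): reg=0x1D
After byte 2 (0x5F): reg=0xC9

Answer: 0xC9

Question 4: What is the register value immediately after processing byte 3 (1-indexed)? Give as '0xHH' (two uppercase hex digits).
Answer: 0xB7

Derivation:
After byte 1 (0x77): reg=0x1D
After byte 2 (0x5F): reg=0xC9
After byte 3 (0x99): reg=0xB7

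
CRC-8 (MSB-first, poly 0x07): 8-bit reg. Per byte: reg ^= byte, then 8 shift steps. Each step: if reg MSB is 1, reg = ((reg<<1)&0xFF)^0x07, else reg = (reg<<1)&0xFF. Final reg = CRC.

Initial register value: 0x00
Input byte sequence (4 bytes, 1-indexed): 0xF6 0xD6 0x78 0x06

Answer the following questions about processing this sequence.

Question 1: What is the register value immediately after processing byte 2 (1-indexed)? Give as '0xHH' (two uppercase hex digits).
Answer: 0x46

Derivation:
After byte 1 (0xF6): reg=0xCC
After byte 2 (0xD6): reg=0x46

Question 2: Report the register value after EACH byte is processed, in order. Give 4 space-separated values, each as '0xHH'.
0xCC 0x46 0xBA 0x3D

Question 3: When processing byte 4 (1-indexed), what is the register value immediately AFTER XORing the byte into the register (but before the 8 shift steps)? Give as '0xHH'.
Answer: 0xBC

Derivation:
Register before byte 4: 0xBA
Byte 4: 0x06
0xBA XOR 0x06 = 0xBC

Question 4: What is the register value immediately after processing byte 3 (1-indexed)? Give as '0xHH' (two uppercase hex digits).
Answer: 0xBA

Derivation:
After byte 1 (0xF6): reg=0xCC
After byte 2 (0xD6): reg=0x46
After byte 3 (0x78): reg=0xBA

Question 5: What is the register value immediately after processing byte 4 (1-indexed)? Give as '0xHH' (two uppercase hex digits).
Answer: 0x3D

Derivation:
After byte 1 (0xF6): reg=0xCC
After byte 2 (0xD6): reg=0x46
After byte 3 (0x78): reg=0xBA
After byte 4 (0x06): reg=0x3D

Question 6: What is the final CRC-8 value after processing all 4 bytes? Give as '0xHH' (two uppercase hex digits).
Answer: 0x3D

Derivation:
After byte 1 (0xF6): reg=0xCC
After byte 2 (0xD6): reg=0x46
After byte 3 (0x78): reg=0xBA
After byte 4 (0x06): reg=0x3D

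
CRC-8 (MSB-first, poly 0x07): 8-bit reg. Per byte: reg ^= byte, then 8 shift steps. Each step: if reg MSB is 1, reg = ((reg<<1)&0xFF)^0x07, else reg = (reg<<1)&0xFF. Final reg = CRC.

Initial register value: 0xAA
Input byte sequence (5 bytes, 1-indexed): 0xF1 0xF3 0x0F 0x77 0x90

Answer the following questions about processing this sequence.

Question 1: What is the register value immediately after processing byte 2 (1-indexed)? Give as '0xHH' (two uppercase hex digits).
After byte 1 (0xF1): reg=0x86
After byte 2 (0xF3): reg=0x4C

Answer: 0x4C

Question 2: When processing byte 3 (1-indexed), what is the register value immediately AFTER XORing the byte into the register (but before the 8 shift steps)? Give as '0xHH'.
Register before byte 3: 0x4C
Byte 3: 0x0F
0x4C XOR 0x0F = 0x43

Answer: 0x43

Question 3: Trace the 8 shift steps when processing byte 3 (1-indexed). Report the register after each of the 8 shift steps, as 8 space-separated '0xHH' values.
After byte 1 (0xF1): reg=0x86
After byte 2 (0xF3): reg=0x4C
Register before byte 3: 0x4C
After XOR with byte 0x0F: 0x43

Answer: 0x86 0x0B 0x16 0x2C 0x58 0xB0 0x67 0xCE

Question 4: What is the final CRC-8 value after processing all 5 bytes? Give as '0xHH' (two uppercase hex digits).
Answer: 0x0B

Derivation:
After byte 1 (0xF1): reg=0x86
After byte 2 (0xF3): reg=0x4C
After byte 3 (0x0F): reg=0xCE
After byte 4 (0x77): reg=0x26
After byte 5 (0x90): reg=0x0B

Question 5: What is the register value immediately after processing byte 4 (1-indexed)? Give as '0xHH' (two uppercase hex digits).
Answer: 0x26

Derivation:
After byte 1 (0xF1): reg=0x86
After byte 2 (0xF3): reg=0x4C
After byte 3 (0x0F): reg=0xCE
After byte 4 (0x77): reg=0x26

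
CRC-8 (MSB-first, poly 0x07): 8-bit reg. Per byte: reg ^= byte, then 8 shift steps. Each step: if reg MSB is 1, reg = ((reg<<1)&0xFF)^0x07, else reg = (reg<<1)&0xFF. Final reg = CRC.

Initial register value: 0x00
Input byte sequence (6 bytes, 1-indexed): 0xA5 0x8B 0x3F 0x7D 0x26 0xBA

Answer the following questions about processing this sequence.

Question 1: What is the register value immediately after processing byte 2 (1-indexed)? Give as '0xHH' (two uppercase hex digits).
After byte 1 (0xA5): reg=0x72
After byte 2 (0x8B): reg=0xE1

Answer: 0xE1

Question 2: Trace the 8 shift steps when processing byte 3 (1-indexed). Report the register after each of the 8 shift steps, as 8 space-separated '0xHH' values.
Answer: 0xBB 0x71 0xE2 0xC3 0x81 0x05 0x0A 0x14

Derivation:
After byte 1 (0xA5): reg=0x72
After byte 2 (0x8B): reg=0xE1
Register before byte 3: 0xE1
After XOR with byte 0x3F: 0xDE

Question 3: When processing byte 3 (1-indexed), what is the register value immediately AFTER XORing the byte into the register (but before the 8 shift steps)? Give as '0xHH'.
Register before byte 3: 0xE1
Byte 3: 0x3F
0xE1 XOR 0x3F = 0xDE

Answer: 0xDE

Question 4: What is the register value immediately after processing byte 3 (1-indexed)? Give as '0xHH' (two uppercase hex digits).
Answer: 0x14

Derivation:
After byte 1 (0xA5): reg=0x72
After byte 2 (0x8B): reg=0xE1
After byte 3 (0x3F): reg=0x14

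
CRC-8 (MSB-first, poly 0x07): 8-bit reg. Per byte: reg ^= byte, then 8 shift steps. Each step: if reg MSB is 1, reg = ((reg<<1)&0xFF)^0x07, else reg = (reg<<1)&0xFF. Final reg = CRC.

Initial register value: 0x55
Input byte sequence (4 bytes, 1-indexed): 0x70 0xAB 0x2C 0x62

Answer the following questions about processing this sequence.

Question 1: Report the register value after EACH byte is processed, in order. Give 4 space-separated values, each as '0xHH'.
0xFB 0xB7 0xC8 0x5F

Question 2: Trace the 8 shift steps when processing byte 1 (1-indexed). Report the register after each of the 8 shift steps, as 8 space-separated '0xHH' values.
Register before byte 1: 0x55
After XOR with byte 0x70: 0x25

Answer: 0x4A 0x94 0x2F 0x5E 0xBC 0x7F 0xFE 0xFB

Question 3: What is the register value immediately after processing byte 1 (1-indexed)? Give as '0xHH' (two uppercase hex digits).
After byte 1 (0x70): reg=0xFB

Answer: 0xFB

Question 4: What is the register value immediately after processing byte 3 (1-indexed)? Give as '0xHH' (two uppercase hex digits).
Answer: 0xC8

Derivation:
After byte 1 (0x70): reg=0xFB
After byte 2 (0xAB): reg=0xB7
After byte 3 (0x2C): reg=0xC8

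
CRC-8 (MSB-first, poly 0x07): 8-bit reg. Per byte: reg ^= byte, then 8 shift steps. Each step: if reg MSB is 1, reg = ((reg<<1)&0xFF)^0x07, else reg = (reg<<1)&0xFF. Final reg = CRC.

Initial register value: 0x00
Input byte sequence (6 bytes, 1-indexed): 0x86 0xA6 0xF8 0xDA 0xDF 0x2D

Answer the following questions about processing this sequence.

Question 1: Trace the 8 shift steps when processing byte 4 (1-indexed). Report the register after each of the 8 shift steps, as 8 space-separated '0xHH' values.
After byte 1 (0x86): reg=0x9B
After byte 2 (0xA6): reg=0xB3
After byte 3 (0xF8): reg=0xF6
Register before byte 4: 0xF6
After XOR with byte 0xDA: 0x2C

Answer: 0x58 0xB0 0x67 0xCE 0x9B 0x31 0x62 0xC4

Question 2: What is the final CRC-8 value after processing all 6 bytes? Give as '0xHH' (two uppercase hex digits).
Answer: 0x03

Derivation:
After byte 1 (0x86): reg=0x9B
After byte 2 (0xA6): reg=0xB3
After byte 3 (0xF8): reg=0xF6
After byte 4 (0xDA): reg=0xC4
After byte 5 (0xDF): reg=0x41
After byte 6 (0x2D): reg=0x03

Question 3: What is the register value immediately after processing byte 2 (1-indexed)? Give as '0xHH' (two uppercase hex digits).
After byte 1 (0x86): reg=0x9B
After byte 2 (0xA6): reg=0xB3

Answer: 0xB3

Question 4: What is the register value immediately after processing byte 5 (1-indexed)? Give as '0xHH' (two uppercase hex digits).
After byte 1 (0x86): reg=0x9B
After byte 2 (0xA6): reg=0xB3
After byte 3 (0xF8): reg=0xF6
After byte 4 (0xDA): reg=0xC4
After byte 5 (0xDF): reg=0x41

Answer: 0x41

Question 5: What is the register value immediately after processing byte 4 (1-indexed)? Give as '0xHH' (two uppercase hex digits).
After byte 1 (0x86): reg=0x9B
After byte 2 (0xA6): reg=0xB3
After byte 3 (0xF8): reg=0xF6
After byte 4 (0xDA): reg=0xC4

Answer: 0xC4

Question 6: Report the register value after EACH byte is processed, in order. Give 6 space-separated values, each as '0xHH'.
0x9B 0xB3 0xF6 0xC4 0x41 0x03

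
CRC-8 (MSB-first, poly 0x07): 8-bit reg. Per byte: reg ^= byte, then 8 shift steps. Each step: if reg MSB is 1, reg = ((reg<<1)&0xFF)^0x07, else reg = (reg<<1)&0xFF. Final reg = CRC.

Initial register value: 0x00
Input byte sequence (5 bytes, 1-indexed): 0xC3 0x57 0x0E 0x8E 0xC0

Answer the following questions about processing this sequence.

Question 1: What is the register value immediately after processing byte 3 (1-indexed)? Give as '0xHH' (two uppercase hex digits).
After byte 1 (0xC3): reg=0x47
After byte 2 (0x57): reg=0x70
After byte 3 (0x0E): reg=0x7D

Answer: 0x7D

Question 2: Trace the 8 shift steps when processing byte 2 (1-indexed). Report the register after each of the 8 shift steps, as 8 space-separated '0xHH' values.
Answer: 0x20 0x40 0x80 0x07 0x0E 0x1C 0x38 0x70

Derivation:
After byte 1 (0xC3): reg=0x47
Register before byte 2: 0x47
After XOR with byte 0x57: 0x10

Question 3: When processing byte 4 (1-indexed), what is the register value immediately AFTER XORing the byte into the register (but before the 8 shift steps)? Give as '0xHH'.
Answer: 0xF3

Derivation:
Register before byte 4: 0x7D
Byte 4: 0x8E
0x7D XOR 0x8E = 0xF3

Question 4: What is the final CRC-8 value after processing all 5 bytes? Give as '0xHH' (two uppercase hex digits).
Answer: 0x65

Derivation:
After byte 1 (0xC3): reg=0x47
After byte 2 (0x57): reg=0x70
After byte 3 (0x0E): reg=0x7D
After byte 4 (0x8E): reg=0xD7
After byte 5 (0xC0): reg=0x65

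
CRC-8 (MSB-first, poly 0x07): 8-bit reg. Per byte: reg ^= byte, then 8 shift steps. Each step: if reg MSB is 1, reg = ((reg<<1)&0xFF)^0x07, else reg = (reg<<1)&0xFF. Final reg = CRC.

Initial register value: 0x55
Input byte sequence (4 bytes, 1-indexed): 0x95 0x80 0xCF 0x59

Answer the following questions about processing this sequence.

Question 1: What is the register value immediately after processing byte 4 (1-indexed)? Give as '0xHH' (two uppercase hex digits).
Answer: 0x07

Derivation:
After byte 1 (0x95): reg=0x4E
After byte 2 (0x80): reg=0x64
After byte 3 (0xCF): reg=0x58
After byte 4 (0x59): reg=0x07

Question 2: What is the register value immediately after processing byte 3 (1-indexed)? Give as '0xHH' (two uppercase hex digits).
Answer: 0x58

Derivation:
After byte 1 (0x95): reg=0x4E
After byte 2 (0x80): reg=0x64
After byte 3 (0xCF): reg=0x58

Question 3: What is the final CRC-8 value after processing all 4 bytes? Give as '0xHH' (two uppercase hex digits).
Answer: 0x07

Derivation:
After byte 1 (0x95): reg=0x4E
After byte 2 (0x80): reg=0x64
After byte 3 (0xCF): reg=0x58
After byte 4 (0x59): reg=0x07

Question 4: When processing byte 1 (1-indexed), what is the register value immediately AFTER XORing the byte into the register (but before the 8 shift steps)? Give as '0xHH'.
Answer: 0xC0

Derivation:
Register before byte 1: 0x55
Byte 1: 0x95
0x55 XOR 0x95 = 0xC0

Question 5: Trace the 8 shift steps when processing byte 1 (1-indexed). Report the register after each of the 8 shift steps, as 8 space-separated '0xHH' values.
Answer: 0x87 0x09 0x12 0x24 0x48 0x90 0x27 0x4E

Derivation:
Register before byte 1: 0x55
After XOR with byte 0x95: 0xC0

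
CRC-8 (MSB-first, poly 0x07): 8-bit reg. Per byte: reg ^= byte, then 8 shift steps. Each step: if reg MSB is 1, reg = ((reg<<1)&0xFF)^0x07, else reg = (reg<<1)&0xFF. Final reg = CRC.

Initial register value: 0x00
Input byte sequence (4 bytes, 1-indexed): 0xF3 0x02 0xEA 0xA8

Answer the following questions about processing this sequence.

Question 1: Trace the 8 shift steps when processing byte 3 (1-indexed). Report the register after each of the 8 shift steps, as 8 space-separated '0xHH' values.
Answer: 0x99 0x35 0x6A 0xD4 0xAF 0x59 0xB2 0x63

Derivation:
After byte 1 (0xF3): reg=0xD7
After byte 2 (0x02): reg=0x25
Register before byte 3: 0x25
After XOR with byte 0xEA: 0xCF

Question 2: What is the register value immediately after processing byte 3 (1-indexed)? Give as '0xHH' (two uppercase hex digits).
Answer: 0x63

Derivation:
After byte 1 (0xF3): reg=0xD7
After byte 2 (0x02): reg=0x25
After byte 3 (0xEA): reg=0x63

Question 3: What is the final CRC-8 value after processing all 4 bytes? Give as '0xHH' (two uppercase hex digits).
Answer: 0x7F

Derivation:
After byte 1 (0xF3): reg=0xD7
After byte 2 (0x02): reg=0x25
After byte 3 (0xEA): reg=0x63
After byte 4 (0xA8): reg=0x7F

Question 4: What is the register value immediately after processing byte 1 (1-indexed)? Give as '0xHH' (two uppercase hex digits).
Answer: 0xD7

Derivation:
After byte 1 (0xF3): reg=0xD7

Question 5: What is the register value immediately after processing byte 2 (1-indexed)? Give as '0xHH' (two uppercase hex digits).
Answer: 0x25

Derivation:
After byte 1 (0xF3): reg=0xD7
After byte 2 (0x02): reg=0x25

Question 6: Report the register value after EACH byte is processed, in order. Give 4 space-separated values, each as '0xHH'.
0xD7 0x25 0x63 0x7F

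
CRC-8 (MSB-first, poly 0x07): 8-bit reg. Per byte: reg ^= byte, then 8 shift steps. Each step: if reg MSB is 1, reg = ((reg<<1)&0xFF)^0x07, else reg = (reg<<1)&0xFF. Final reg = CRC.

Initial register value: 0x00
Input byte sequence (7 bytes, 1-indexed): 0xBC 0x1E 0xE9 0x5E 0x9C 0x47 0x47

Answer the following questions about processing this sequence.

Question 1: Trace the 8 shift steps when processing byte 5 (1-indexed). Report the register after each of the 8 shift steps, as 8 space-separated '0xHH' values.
After byte 1 (0xBC): reg=0x3D
After byte 2 (0x1E): reg=0xE9
After byte 3 (0xE9): reg=0x00
After byte 4 (0x5E): reg=0x9D
Register before byte 5: 0x9D
After XOR with byte 0x9C: 0x01

Answer: 0x02 0x04 0x08 0x10 0x20 0x40 0x80 0x07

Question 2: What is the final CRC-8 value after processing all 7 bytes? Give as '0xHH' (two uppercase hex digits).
After byte 1 (0xBC): reg=0x3D
After byte 2 (0x1E): reg=0xE9
After byte 3 (0xE9): reg=0x00
After byte 4 (0x5E): reg=0x9D
After byte 5 (0x9C): reg=0x07
After byte 6 (0x47): reg=0xC7
After byte 7 (0x47): reg=0x89

Answer: 0x89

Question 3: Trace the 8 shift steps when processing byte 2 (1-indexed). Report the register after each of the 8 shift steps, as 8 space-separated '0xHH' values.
After byte 1 (0xBC): reg=0x3D
Register before byte 2: 0x3D
After XOR with byte 0x1E: 0x23

Answer: 0x46 0x8C 0x1F 0x3E 0x7C 0xF8 0xF7 0xE9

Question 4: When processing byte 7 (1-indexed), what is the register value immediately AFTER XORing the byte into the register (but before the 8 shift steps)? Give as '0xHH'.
Register before byte 7: 0xC7
Byte 7: 0x47
0xC7 XOR 0x47 = 0x80

Answer: 0x80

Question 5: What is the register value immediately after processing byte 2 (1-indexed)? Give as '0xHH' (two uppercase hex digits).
After byte 1 (0xBC): reg=0x3D
After byte 2 (0x1E): reg=0xE9

Answer: 0xE9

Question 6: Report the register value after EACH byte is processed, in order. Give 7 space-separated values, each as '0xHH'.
0x3D 0xE9 0x00 0x9D 0x07 0xC7 0x89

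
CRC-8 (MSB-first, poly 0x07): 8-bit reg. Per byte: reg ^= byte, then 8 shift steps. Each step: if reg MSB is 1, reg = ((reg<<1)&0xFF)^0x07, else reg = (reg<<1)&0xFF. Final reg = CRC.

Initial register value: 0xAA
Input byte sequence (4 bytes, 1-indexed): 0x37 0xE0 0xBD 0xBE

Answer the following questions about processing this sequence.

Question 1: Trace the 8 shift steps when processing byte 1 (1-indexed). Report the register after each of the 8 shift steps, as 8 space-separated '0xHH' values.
Register before byte 1: 0xAA
After XOR with byte 0x37: 0x9D

Answer: 0x3D 0x7A 0xF4 0xEF 0xD9 0xB5 0x6D 0xDA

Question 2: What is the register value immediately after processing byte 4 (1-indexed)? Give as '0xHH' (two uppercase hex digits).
After byte 1 (0x37): reg=0xDA
After byte 2 (0xE0): reg=0xA6
After byte 3 (0xBD): reg=0x41
After byte 4 (0xBE): reg=0xF3

Answer: 0xF3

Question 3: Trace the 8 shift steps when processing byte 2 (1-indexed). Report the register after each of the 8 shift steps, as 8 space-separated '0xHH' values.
After byte 1 (0x37): reg=0xDA
Register before byte 2: 0xDA
After XOR with byte 0xE0: 0x3A

Answer: 0x74 0xE8 0xD7 0xA9 0x55 0xAA 0x53 0xA6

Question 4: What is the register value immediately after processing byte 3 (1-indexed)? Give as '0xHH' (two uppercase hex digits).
After byte 1 (0x37): reg=0xDA
After byte 2 (0xE0): reg=0xA6
After byte 3 (0xBD): reg=0x41

Answer: 0x41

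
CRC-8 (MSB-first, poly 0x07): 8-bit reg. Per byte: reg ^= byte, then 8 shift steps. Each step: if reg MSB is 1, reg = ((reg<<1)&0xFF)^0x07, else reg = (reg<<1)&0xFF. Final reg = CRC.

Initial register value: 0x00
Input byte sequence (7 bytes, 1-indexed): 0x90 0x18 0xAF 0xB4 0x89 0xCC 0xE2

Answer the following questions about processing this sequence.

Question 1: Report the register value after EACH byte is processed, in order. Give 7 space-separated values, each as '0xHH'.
0xF9 0xA9 0x12 0x7B 0xD0 0x54 0x0B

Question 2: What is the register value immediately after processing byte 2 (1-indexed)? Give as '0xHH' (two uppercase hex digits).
After byte 1 (0x90): reg=0xF9
After byte 2 (0x18): reg=0xA9

Answer: 0xA9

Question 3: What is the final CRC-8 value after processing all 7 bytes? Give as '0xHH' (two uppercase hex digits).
After byte 1 (0x90): reg=0xF9
After byte 2 (0x18): reg=0xA9
After byte 3 (0xAF): reg=0x12
After byte 4 (0xB4): reg=0x7B
After byte 5 (0x89): reg=0xD0
After byte 6 (0xCC): reg=0x54
After byte 7 (0xE2): reg=0x0B

Answer: 0x0B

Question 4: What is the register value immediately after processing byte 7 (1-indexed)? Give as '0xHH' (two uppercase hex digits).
Answer: 0x0B

Derivation:
After byte 1 (0x90): reg=0xF9
After byte 2 (0x18): reg=0xA9
After byte 3 (0xAF): reg=0x12
After byte 4 (0xB4): reg=0x7B
After byte 5 (0x89): reg=0xD0
After byte 6 (0xCC): reg=0x54
After byte 7 (0xE2): reg=0x0B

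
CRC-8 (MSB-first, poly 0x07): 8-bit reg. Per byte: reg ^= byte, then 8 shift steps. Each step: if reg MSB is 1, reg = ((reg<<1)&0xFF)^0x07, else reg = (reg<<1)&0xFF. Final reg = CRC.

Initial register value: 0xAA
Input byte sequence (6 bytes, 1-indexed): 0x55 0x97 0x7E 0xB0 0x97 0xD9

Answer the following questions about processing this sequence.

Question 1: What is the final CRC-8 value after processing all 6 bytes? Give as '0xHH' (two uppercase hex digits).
Answer: 0xB4

Derivation:
After byte 1 (0x55): reg=0xF3
After byte 2 (0x97): reg=0x3B
After byte 3 (0x7E): reg=0xDC
After byte 4 (0xB0): reg=0x03
After byte 5 (0x97): reg=0xE5
After byte 6 (0xD9): reg=0xB4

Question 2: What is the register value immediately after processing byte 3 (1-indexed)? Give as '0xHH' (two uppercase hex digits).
Answer: 0xDC

Derivation:
After byte 1 (0x55): reg=0xF3
After byte 2 (0x97): reg=0x3B
After byte 3 (0x7E): reg=0xDC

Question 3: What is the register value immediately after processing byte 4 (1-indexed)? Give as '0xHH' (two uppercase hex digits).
Answer: 0x03

Derivation:
After byte 1 (0x55): reg=0xF3
After byte 2 (0x97): reg=0x3B
After byte 3 (0x7E): reg=0xDC
After byte 4 (0xB0): reg=0x03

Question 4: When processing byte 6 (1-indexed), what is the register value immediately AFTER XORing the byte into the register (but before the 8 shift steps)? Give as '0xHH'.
Register before byte 6: 0xE5
Byte 6: 0xD9
0xE5 XOR 0xD9 = 0x3C

Answer: 0x3C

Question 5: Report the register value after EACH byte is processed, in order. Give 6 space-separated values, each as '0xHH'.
0xF3 0x3B 0xDC 0x03 0xE5 0xB4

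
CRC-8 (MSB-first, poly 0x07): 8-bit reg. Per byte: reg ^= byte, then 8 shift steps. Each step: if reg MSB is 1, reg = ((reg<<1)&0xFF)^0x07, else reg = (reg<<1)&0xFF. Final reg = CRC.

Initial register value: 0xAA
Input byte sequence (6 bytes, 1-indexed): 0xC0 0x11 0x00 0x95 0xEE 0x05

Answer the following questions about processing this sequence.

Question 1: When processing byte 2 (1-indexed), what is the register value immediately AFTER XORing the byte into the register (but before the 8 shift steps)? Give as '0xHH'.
Answer: 0x00

Derivation:
Register before byte 2: 0x11
Byte 2: 0x11
0x11 XOR 0x11 = 0x00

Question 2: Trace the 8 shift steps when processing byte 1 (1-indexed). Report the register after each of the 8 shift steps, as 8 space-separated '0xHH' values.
Register before byte 1: 0xAA
After XOR with byte 0xC0: 0x6A

Answer: 0xD4 0xAF 0x59 0xB2 0x63 0xC6 0x8B 0x11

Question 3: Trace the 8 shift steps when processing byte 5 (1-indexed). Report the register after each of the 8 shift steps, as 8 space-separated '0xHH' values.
Answer: 0x18 0x30 0x60 0xC0 0x87 0x09 0x12 0x24

Derivation:
After byte 1 (0xC0): reg=0x11
After byte 2 (0x11): reg=0x00
After byte 3 (0x00): reg=0x00
After byte 4 (0x95): reg=0xE2
Register before byte 5: 0xE2
After XOR with byte 0xEE: 0x0C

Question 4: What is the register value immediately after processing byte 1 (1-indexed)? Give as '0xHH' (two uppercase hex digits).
Answer: 0x11

Derivation:
After byte 1 (0xC0): reg=0x11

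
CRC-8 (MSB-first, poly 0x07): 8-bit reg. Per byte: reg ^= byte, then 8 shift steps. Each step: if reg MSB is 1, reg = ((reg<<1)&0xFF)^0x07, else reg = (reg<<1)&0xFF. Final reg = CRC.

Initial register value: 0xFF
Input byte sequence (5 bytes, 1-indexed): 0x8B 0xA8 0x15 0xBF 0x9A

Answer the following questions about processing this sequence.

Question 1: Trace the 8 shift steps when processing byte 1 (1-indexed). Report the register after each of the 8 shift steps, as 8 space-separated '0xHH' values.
Register before byte 1: 0xFF
After XOR with byte 0x8B: 0x74

Answer: 0xE8 0xD7 0xA9 0x55 0xAA 0x53 0xA6 0x4B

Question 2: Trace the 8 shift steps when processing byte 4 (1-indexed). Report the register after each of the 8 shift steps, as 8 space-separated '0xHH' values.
Answer: 0x57 0xAE 0x5B 0xB6 0x6B 0xD6 0xAB 0x51

Derivation:
After byte 1 (0x8B): reg=0x4B
After byte 2 (0xA8): reg=0xA7
After byte 3 (0x15): reg=0x17
Register before byte 4: 0x17
After XOR with byte 0xBF: 0xA8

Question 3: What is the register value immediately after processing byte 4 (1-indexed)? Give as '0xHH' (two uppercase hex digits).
After byte 1 (0x8B): reg=0x4B
After byte 2 (0xA8): reg=0xA7
After byte 3 (0x15): reg=0x17
After byte 4 (0xBF): reg=0x51

Answer: 0x51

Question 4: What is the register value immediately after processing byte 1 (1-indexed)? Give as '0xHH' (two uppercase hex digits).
After byte 1 (0x8B): reg=0x4B

Answer: 0x4B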